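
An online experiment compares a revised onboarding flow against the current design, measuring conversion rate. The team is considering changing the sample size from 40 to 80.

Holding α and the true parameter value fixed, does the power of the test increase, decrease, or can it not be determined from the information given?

It increases.

More data shrinks sampling variability; the test statistic under Ha concentrates further from the null value, making rejection more likely.
Since power = 1 − β and β decreases, power increases.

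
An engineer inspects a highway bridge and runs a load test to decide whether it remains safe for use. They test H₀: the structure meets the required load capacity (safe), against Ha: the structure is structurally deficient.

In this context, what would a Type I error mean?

A Type I error would mean concluding that the structure is structurally deficient when in fact the structure meets the required load capacity (safe).

A Type I error is rejecting H₀ when H₀ is true.
Here that means closing the structure for repairs when actually the structure meets the required load capacity (safe).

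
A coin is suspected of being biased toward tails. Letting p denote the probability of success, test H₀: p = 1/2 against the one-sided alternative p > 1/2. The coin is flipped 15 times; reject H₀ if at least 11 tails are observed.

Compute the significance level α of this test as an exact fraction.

1941/32768

Under H₀, Y ~ Binomial(15, 1/2), and α = P(Y ≥ 11).
That's C(15,11) + C(15,12) + C(15,13) + C(15,14) + C(15,15) over 2^15, i.e. (1365 + 455 + 105 + 15 + 1)/32768 = 1941/32768.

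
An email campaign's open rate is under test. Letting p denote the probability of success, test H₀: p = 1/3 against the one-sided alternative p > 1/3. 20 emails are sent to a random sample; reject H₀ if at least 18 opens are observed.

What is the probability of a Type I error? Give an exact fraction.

89/387420489

α = P(reject H₀ | H₀ true) = P(Y ≥ 18 | p = 1/3), with Y ~ Binomial(20, 1/3).
Summing C(20,j)(1/3)^j(2/3)^{20−j} for j = 18,…,20 gives 89/387420489.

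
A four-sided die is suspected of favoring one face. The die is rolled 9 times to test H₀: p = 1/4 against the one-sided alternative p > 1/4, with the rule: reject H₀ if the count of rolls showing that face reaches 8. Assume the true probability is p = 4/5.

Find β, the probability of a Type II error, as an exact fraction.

1101157/1953125

Under the alternative p = 4/5, Y ~ Binomial(9, 4/5); β is the probability the test does not reject, P(Y < 8).
Equivalently, β = 1 − P(Y ≥ 8) = 1101157/1953125.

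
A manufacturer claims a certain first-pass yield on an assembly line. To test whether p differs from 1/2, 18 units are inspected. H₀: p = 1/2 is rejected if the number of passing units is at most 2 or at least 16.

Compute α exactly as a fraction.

43/32768

Under H₀, Y ~ Binomial(18, 1/2); α is the probability of landing in either tail, P(Y ≤ 2) + P(Y ≥ 16).
The two tails are symmetric, so α = 2·(1 + 18 + 153)/2^18 = 344/262144 = 43/32768.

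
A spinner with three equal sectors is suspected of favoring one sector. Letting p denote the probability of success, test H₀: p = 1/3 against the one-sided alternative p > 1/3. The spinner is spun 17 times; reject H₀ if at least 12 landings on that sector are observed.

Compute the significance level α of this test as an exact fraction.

Under H₀, Y ~ Binomial(17, 1/3), and α = P(Y ≥ 12).
Adding the binomial terms for j = 12 through 17 with p = 1/3 yields 80705/43046721.

80705/43046721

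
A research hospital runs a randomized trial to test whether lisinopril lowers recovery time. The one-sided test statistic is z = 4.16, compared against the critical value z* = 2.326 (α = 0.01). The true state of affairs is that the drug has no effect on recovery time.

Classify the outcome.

Type I error

The conventional null hypothesis is that the drug has no effect on recovery time.
Since z = 4.16 > z* = 2.326, H₀ is rejected.
H₀ is true (actually the drug has no effect on recovery time).
Rejecting a true H₀ is a Type I error.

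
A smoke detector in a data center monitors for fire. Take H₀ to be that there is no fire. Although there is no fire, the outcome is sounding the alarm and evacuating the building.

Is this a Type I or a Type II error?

Type I error

'Sounding the alarm and evacuating the building' corresponds to rejecting H₀.
H₀ was rejected but H₀ is true — a Type I error (false positive).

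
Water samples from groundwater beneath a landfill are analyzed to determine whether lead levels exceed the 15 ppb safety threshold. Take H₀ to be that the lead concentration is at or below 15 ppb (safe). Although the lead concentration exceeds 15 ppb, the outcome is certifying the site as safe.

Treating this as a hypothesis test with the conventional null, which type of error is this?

'Certifying the site as safe' corresponds to failing to reject H₀.
H₀ was not rejected but H₀ is false — a Type II error (false negative).

Type II error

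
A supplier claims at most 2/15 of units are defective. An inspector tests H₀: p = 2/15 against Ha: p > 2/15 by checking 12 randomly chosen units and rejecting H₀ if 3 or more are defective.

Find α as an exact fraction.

5408352292624/25949267578125

α = P(reject H₀ | H₀ true) = P(K ≥ 3 | p = 2/15), K ~ Binomial(12, 2/15).
Computing the lower-tail complement: 1 − 20540915285501/25949267578125 = 5408352292624/25949267578125.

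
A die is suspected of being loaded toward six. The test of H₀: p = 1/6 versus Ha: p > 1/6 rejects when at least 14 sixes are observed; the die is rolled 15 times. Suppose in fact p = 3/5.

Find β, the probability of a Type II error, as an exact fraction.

A Type II error is failing to reject when Ha holds: with p = 3/5, β = P(K ≤ 13).
Equivalently, β = 1 − P(K ≥ 14) = 30359740148/30517578125.

30359740148/30517578125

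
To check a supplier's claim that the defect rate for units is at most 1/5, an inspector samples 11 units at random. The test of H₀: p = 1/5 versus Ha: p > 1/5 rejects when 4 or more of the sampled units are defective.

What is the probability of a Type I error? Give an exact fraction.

12589/78125

The significance level is the probability, assuming p = 1/5, of seeing 4 or more defectives in 11 draws.
Via the complement, α = 1 − Σ_{j=0}^{3} C(11,j)(1/5)^j(4/5)^{11-j} = 12589/78125.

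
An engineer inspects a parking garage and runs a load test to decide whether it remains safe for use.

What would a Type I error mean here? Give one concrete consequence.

A Type I error would mean concluding that the structure is structurally deficient when in fact the structure meets the required load capacity (safe). Consequence: a sound structure is closed unnecessarily, at significant cost and disruption.

With the conventional null hypothesis that the structure meets the required load capacity (safe):
A Type I error is rejecting H₀ when H₀ is true.
Here that means closing the structure for repairs when actually the structure meets the required load capacity (safe).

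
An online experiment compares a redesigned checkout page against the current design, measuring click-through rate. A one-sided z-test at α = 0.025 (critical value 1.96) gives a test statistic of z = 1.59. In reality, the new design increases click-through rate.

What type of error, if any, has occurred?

Type II error

The conventional null hypothesis is that the new design has no effect on click-through rate.
Since z = 1.59 ≤ z* = 1.96, H₀ is not rejected.
H₀ is false (actually the new design increases click-through rate).
Failing to reject a false H₀ is a Type II error.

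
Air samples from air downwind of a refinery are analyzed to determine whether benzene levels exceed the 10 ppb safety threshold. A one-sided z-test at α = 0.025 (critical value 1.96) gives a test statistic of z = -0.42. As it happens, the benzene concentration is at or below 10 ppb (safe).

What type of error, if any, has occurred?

No error (correct decision).

The conventional null hypothesis is that the benzene concentration is at or below 10 ppb (safe).
Since z = -0.42 ≤ z* = 1.96, H₀ is not rejected.
H₀ is true (actually the benzene concentration is at or below 10 ppb (safe)).
The decision matches the true state — no error.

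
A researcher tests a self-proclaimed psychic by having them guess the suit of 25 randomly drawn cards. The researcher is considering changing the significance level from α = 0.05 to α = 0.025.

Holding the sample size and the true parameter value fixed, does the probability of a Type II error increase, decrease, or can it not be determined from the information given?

Lowering α raises the bar for rejection; under Ha, the test now fails to reject on outcomes it previously would have rejected.

It increases.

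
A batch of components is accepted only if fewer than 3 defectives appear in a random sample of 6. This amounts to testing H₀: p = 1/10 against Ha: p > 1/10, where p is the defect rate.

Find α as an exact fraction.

317/20000

Under H₀, X ~ Binomial(6, 1/10); the Type I error rate is P(X ≥ 3).
Via the complement, α = 1 − Σ_{j=0}^{2} C(6,j)(1/10)^j(9/10)^{6-j} = 317/20000.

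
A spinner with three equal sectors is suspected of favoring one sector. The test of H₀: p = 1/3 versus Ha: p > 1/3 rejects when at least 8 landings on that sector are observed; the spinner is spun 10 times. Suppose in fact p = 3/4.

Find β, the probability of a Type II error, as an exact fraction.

β = P(fail to reject H₀ | Ha true) = P(X ≤ 7 | p = 3/4), X ~ Binomial(10, 3/4).
Summing C(10,j)·(3/4)^j·(1/4)^{10-j} for j = 0..7 gives 124363/262144.

124363/262144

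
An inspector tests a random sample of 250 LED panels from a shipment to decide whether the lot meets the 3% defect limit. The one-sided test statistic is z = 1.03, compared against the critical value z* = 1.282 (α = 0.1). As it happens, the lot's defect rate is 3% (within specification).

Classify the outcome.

The conventional null hypothesis is that the lot's defect rate is 3% (within specification).
Since z = 1.03 ≤ z* = 1.282, H₀ is not rejected.
H₀ is true (actually the lot's defect rate is 3% (within specification)).
The decision matches the true state — no error.

No error — this is a correct decision.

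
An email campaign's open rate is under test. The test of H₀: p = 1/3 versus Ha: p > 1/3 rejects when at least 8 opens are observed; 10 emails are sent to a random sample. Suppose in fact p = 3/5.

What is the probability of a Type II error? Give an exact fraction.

Under the alternative p = 3/5, S ~ Binomial(10, 3/5); β is the probability the test does not reject, P(S < 8).
Adding the binomial probabilities P(S=0)+…+P(S=7) at p = 3/5 gives 8131936/9765625.

8131936/9765625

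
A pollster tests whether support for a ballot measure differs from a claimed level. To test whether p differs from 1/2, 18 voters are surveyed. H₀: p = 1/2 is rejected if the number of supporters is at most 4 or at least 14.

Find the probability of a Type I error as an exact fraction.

The significance level is the null-hypothesis probability of the rejection region {≤4} ∪ {≥14}.
By symmetry, α = 2·P(Y ≤ 4) = 2·(1 + 18 + 153 + 816 + 3060)/262144 = 8096/262144 = 253/8192.

253/8192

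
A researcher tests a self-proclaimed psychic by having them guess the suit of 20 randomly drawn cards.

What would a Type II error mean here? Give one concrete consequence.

A Type II error would mean concluding that the subject is guessing at random (p = 1/4) (or at least failing to establish that the subject performs better than chance) when in fact the subject performs better than chance. Consequence: genuine ability (if it existed) would go unrecognized.

With the conventional null hypothesis that the subject is guessing at random (p = 1/4):
A Type II error is failing to reject H₀ when H₀ is false.
Here that means concluding there is no evidence of ability when actually the subject performs better than chance.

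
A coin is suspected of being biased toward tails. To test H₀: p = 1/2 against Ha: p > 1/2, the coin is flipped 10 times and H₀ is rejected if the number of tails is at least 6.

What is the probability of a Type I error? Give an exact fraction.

193/512

The Type I error probability is α = P(Y ≥ 6) computed under H₀, where Y ~ Binomial(10, 1/2).
Summing the upper tail: (210 + 120 + 45 + 10 + 1) / 2^10 = 386/1024 = 193/512.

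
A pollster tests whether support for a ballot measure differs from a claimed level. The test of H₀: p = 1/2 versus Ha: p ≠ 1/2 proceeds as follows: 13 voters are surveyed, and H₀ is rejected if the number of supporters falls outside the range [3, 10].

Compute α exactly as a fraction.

23/1024

The significance level is the null-hypothesis probability of the rejection region {≤2} ∪ {≥11}.
By symmetry, α = 2·P(S ≤ 2) = 2·(1 + 13 + 78)/8192 = 184/8192 = 23/1024.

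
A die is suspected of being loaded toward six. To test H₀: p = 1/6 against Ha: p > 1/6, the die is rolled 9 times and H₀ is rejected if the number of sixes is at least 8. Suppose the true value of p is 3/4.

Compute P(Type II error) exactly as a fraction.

45853/65536

Under the alternative p = 3/4, K ~ Binomial(9, 3/4); β is the probability the test does not reject, P(K < 8).
Adding the binomial probabilities P(K=0)+…+P(K=7) at p = 3/4 gives 45853/65536.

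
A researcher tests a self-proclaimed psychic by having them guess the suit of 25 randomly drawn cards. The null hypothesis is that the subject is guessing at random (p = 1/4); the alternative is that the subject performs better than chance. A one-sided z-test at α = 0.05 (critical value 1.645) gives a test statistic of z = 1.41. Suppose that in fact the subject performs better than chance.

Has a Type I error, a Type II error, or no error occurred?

Since z = 1.41 ≤ z* = 1.645, H₀ is not rejected.
H₀ is false (actually the subject performs better than chance).
Failing to reject a false H₀ is a Type II error.

Type II error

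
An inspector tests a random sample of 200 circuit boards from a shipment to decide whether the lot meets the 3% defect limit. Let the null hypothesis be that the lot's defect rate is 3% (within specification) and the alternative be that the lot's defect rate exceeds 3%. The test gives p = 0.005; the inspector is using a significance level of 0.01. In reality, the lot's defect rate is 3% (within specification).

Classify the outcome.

Since p = 0.005 < α = 0.01, H₀ is rejected.
H₀ is true (actually the lot's defect rate is 3% (within specification)).
Rejecting a true H₀ is a Type I error.

Type I error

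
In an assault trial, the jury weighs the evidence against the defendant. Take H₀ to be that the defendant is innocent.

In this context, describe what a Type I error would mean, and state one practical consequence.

A Type I error would mean concluding that the defendant is guilty when in fact the defendant is innocent. Consequence: an innocent person is convicted and punished.

A Type I error is rejecting H₀ when H₀ is true.
Here that means convicting the defendant when actually the defendant is innocent.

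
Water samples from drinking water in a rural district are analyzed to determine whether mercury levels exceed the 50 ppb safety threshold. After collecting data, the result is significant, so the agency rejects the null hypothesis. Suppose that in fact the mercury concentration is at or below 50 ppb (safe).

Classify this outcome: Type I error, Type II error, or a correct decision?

Type I error

The conventional null hypothesis here is that the mercury concentration is at or below 50 ppb (safe).
H₀ was rejected, but H₀ is actually true.
Rejecting a true null hypothesis is a Type I error (false positive).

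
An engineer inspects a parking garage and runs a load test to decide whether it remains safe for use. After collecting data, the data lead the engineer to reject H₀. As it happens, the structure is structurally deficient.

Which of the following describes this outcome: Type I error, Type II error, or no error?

No error — this is a correct decision.

The conventional null hypothesis here is that the structure meets the required load capacity (safe).
The test rejected a false H₀ — the decision matches the true state.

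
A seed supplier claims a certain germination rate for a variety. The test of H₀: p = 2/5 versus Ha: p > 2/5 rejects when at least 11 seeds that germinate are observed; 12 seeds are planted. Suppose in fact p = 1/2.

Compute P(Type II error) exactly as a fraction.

Under the alternative p = 1/2, Y ~ Binomial(12, 1/2); β is the probability the test does not reject, P(Y < 11).
Adding the binomial probabilities P(Y=0)+…+P(Y=10) at p = 1/2 gives 4083/4096.

4083/4096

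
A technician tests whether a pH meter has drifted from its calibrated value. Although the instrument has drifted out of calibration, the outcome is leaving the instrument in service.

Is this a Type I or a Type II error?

The null hypothesis here is that the instrument is correctly calibrated.
'Leaving the instrument in service' corresponds to failing to reject H₀.
H₀ was not rejected but H₀ is false — a Type II error (false negative).

Type II error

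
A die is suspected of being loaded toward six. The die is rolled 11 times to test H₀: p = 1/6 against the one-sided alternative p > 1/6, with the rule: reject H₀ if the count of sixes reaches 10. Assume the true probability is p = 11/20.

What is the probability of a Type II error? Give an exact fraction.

β = P(fail to reject H₀ | Ha true) = P(K ≤ 9 | p = 11/20), K ~ Binomial(11, 11/20).
Summing C(11,j)·(11/20)^j·(9/20)^{11-j} for j = 0..9 gives 20194688329389/20480000000000.

20194688329389/20480000000000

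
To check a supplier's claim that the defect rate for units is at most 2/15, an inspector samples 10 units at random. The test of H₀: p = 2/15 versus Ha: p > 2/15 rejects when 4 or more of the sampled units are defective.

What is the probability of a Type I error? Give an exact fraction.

Under H₀, Y ~ Binomial(10, 2/15); the Type I error rate is P(Y ≥ 4).
Via the complement, α = 1 − Σ_{j=0}^{3} C(10,j)(2/15)^j(13/15)^{10-j} = 6543935072/192216796875.

6543935072/192216796875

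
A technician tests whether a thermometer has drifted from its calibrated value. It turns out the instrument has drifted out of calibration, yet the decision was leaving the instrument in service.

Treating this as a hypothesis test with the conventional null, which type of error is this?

The null hypothesis here is that the instrument is correctly calibrated.
'Leaving the instrument in service' corresponds to failing to reject H₀.
H₀ was not rejected but H₀ is false — a Type II error (false negative).

Type II error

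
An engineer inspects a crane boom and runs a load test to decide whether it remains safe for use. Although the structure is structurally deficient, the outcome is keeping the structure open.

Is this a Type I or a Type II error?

Type II error

The null hypothesis here is that the structure meets the required load capacity (safe).
'Keeping the structure open' corresponds to failing to reject H₀.
H₀ was not rejected but H₀ is false — a Type II error (false negative).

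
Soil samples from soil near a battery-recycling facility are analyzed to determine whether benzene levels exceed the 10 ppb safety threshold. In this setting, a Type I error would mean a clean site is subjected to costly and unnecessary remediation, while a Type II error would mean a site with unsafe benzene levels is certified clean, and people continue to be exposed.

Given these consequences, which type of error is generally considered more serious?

Type II error

The Type II consequence (a site with unsafe benzene levels is certified clean, and people continue to be exposed) is more severe than the Type I consequence (a clean site is subjected to costly and unnecessary remediation).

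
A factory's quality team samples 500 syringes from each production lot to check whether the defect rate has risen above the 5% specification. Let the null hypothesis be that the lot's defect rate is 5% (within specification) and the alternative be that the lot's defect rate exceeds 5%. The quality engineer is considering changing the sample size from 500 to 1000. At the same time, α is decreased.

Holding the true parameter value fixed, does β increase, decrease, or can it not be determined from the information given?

The first change alone would make β decrease; the second alone would make β increase. Which effect dominates depends on the magnitudes, which are not given.

Cannot be determined from the information given.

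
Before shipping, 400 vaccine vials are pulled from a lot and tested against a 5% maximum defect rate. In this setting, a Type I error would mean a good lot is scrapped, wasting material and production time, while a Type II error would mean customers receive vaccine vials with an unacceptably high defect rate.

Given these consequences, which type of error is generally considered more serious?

The Type II consequence (customers receive vaccine vials with an unacceptably high defect rate) is more severe than the Type I consequence (a good lot is scrapped, wasting material and production time).

Type II error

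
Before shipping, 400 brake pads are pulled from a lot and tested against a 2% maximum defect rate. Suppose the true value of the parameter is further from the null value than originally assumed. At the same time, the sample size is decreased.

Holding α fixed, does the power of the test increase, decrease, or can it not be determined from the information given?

Cannot be determined from the information given.

The first change alone would make β decrease; the second alone would make β increase. Which effect dominates depends on the magnitudes, which are not given.
Since power = 1 − β, the effect on power is likewise indeterminate.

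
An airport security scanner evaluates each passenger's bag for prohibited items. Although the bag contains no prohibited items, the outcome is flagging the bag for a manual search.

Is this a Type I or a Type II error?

Type I error

The null hypothesis here is that the bag contains no prohibited items.
'Flagging the bag for a manual search' corresponds to rejecting H₀.
H₀ was rejected but H₀ is true — a Type I error (false positive).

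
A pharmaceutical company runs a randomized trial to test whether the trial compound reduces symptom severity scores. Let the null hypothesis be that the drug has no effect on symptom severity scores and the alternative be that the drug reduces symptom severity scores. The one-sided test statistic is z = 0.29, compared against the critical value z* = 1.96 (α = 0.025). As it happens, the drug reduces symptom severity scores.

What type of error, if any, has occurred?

Type II error

Since z = 0.29 ≤ z* = 1.96, H₀ is not rejected.
H₀ is false (actually the drug reduces symptom severity scores).
Failing to reject a false H₀ is a Type II error.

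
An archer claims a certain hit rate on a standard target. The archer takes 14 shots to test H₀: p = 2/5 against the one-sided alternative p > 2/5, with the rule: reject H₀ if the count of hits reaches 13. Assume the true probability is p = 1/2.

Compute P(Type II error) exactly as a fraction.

β = P(fail to reject H₀ | Ha true) = P(K ≤ 12 | p = 1/2), K ~ Binomial(14, 1/2).
Summing C(14,j)·(1/2)^j·(1/2)^{14-j} for j = 0..12 gives 16369/16384.

16369/16384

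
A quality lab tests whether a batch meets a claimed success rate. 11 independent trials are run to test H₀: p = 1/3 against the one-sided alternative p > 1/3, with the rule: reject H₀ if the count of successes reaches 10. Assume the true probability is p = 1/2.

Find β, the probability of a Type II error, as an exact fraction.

509/512

A Type II error is failing to reject when Ha holds: with p = 1/2, β = P(K ≤ 9).
Adding the binomial probabilities P(K=0)+…+P(K=9) at p = 1/2 gives 509/512.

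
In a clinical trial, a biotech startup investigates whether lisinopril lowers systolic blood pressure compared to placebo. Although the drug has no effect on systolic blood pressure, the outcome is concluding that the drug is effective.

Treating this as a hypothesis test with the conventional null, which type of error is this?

Type I error

The null hypothesis here is that the drug has no effect on systolic blood pressure.
'Concluding that the drug is effective' corresponds to rejecting H₀.
H₀ was rejected but H₀ is true — a Type I error (false positive).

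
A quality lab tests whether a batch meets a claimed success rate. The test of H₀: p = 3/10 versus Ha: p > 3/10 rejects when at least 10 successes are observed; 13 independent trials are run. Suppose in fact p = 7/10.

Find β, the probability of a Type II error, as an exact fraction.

Under the alternative p = 7/10, X ~ Binomial(13, 7/10); β is the probability the test does not reject, P(X < 10).
Summing C(13,j)·(7/10)^j·(3/10)^{13-j} for j = 0..9 gives 579394354239/1000000000000.

579394354239/1000000000000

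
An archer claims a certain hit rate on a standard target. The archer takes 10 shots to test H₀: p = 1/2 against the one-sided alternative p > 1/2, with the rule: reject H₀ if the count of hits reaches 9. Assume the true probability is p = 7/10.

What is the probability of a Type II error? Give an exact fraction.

8506916541/10000000000

A Type II error is failing to reject when Ha holds: with p = 7/10, β = P(Y ≤ 8).
Adding the binomial probabilities P(Y=0)+…+P(Y=8) at p = 7/10 gives 8506916541/10000000000.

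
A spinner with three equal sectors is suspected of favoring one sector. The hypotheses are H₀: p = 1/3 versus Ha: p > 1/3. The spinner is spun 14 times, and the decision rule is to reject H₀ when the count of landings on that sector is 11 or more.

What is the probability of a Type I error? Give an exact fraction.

3305/4782969

The Type I error probability is α = P(Y ≥ 11) computed under H₀, where Y ~ Binomial(14, 1/3).
P(Y ≥ 11) = Σ_{j=11}^{14} C(14,j)·(1/3)^j·(2/3)^{14-j} = 3305/4782969.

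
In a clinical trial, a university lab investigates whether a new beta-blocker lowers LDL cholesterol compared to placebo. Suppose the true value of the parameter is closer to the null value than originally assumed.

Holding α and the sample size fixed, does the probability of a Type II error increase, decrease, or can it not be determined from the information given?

It increases.

A smaller departure from H₀ means the test statistic under Ha is distributed closer to where it would be under H₀; rejection becomes less likely.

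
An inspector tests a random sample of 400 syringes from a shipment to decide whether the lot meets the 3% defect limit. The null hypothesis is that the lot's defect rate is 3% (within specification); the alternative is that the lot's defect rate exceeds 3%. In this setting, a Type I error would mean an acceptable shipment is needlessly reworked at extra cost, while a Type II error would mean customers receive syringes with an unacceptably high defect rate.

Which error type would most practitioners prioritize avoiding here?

The Type II consequence (customers receive syringes with an unacceptably high defect rate) is more severe than the Type I consequence (an acceptable shipment is needlessly reworked at extra cost).

Type II error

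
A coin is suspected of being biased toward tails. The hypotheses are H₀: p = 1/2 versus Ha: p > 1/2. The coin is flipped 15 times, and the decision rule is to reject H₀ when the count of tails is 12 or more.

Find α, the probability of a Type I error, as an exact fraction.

The Type I error probability is α = P(X ≥ 12) computed under H₀, where X ~ Binomial(15, 1/2).
P(X ≥ 12) = [C(15,12) + C(15,13) + C(15,14) + C(15,15)] / 2^15 = (455 + 105 + 15 + 1) / 32768 = 576/32768 = 9/512.

9/512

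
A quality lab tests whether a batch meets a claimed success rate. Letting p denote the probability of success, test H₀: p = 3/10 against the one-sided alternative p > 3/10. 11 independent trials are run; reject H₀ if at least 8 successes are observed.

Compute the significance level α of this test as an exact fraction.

α = P(reject H₀ | H₀ true) = P(K ≥ 8 | p = 3/10), with K ~ Binomial(11, 3/10).
P(K ≥ 8) = Σ_{j=8}^{11} C(11,j)·(3/10)^j·(7/10)^{11-j} = 2145447/500000000.

2145447/500000000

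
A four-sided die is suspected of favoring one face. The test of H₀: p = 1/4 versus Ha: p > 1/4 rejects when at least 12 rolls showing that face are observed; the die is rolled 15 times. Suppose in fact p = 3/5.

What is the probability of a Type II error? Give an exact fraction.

A Type II error is failing to reject when Ha holds: with p = 3/5, β = P(X ≤ 11).
Equivalently, β = 1 − P(X ≥ 12) = 27755679248/30517578125.

27755679248/30517578125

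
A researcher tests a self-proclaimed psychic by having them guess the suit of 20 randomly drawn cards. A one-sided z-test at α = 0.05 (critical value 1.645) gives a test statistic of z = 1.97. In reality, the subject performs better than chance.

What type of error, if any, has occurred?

Neither — the decision is correct.

The conventional null hypothesis is that the subject is guessing at random (p = 1/4).
Since z = 1.97 > z* = 1.645, H₀ is rejected.
H₀ is false (actually the subject performs better than chance).
The decision matches the true state — no error.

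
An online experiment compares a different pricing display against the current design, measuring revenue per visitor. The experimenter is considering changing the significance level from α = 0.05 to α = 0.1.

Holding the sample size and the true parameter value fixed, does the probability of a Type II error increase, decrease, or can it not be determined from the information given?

A larger α widens the rejection region, so when the alternative is true more outcomes lead to rejection — failing to reject becomes less likely.

It decreases.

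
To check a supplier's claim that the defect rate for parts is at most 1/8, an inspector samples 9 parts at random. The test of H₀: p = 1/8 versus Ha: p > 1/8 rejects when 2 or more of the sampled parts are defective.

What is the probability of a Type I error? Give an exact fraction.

2623807/8388608

The significance level is the probability, assuming p = 1/8, of seeing 2 or more defectives in 9 draws.
α = 1 − P(S ≤ 1) = 1 − 5764801/8388608 = 2623807/8388608.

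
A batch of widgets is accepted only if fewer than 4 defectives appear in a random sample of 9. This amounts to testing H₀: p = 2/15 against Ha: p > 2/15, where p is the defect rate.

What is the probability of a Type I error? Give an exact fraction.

α = P(reject H₀ | H₀ true) = P(S ≥ 4 | p = 2/15), S ~ Binomial(9, 2/15).
α = 1 − P(S ≤ 3) = 1 − 37567054447/38443359375 = 876304928/38443359375.

876304928/38443359375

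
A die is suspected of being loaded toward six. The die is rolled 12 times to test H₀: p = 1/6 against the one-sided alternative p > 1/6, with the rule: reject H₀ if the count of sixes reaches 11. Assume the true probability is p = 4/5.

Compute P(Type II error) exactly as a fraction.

Under the alternative p = 4/5, Y ~ Binomial(12, 4/5); β is the probability the test does not reject, P(Y < 11).
Equivalently, β = 1 − P(Y ≥ 11) = 177031761/244140625.

177031761/244140625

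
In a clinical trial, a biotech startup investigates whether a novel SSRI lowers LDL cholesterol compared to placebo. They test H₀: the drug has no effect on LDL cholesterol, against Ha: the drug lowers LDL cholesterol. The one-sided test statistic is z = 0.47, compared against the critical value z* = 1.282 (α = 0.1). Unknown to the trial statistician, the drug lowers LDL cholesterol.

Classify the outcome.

Since z = 0.47 ≤ z* = 1.282, H₀ is not rejected.
H₀ is false (actually the drug lowers LDL cholesterol).
Failing to reject a false H₀ is a Type II error.

Type II error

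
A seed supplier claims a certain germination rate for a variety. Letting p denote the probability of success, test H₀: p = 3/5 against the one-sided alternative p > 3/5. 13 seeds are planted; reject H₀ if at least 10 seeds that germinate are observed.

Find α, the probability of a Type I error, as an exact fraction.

The Type I error probability is α = P(Y ≥ 10) computed under H₀, where Y ~ Binomial(13, 3/5).
Adding the binomial terms for j = 10 through 13 with p = 3/5 yields 41157153/244140625.

41157153/244140625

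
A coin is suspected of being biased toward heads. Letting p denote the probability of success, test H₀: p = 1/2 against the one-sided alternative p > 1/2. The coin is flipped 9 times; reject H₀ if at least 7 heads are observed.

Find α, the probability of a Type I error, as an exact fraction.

Under H₀, K ~ Binomial(9, 1/2), and α = P(K ≥ 7).
Summing the upper tail: (36 + 9 + 1) / 2^9 = 46/512 = 23/256.

23/256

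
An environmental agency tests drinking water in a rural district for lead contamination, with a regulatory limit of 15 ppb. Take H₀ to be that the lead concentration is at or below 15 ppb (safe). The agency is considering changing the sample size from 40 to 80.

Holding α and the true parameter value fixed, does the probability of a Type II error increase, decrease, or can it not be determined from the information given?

More data shrinks sampling variability; the test statistic under Ha concentrates further from the null value, making rejection more likely.

It decreases.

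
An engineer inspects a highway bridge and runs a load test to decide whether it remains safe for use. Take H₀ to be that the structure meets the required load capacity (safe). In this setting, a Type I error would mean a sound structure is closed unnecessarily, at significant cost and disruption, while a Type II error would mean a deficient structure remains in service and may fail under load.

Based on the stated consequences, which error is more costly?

The Type II consequence (a deficient structure remains in service and may fail under load) is more severe than the Type I consequence (a sound structure is closed unnecessarily, at significant cost and disruption).

Type II error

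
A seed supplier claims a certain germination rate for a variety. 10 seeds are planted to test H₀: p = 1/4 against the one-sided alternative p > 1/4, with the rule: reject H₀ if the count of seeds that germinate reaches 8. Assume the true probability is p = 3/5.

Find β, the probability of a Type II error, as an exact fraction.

8131936/9765625

β = P(fail to reject H₀ | Ha true) = P(Y ≤ 7 | p = 3/5), Y ~ Binomial(10, 3/5).
Summing C(10,j)·(3/5)^j·(2/5)^{10-j} for j = 0..7 gives 8131936/9765625.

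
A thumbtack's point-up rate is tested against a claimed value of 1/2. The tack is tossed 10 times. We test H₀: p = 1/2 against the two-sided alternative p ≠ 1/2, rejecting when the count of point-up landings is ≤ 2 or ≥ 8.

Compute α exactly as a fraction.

The significance level is the null-hypothesis probability of the rejection region {≤2} ∪ {≥8}.
Each tail has probability (1 + 10 + 45)/1024; doubling gives α = 112/1024 = 7/64.

7/64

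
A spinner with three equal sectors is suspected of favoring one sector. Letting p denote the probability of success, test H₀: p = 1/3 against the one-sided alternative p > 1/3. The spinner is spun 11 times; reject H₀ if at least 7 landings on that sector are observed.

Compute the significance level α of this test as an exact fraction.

Under H₀, Y ~ Binomial(11, 1/3), and α = P(Y ≥ 7).
Adding the binomial terms for j = 7 through 11 with p = 1/3 yields 2281/59049.

2281/59049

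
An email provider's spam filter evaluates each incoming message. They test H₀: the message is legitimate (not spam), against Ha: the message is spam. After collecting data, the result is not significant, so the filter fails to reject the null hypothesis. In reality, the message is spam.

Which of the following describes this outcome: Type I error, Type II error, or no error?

H₀ was not rejected, but H₀ is actually false.
Failing to reject a false null hypothesis is a Type II error (false negative).

Type II error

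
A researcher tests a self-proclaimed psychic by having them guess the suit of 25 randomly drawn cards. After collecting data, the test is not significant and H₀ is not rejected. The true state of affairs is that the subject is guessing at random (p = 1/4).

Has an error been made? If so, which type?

No error — this is a correct decision.

The conventional null hypothesis here is that the subject is guessing at random (p = 1/4).
The test retained a true H₀ — the decision matches the true state.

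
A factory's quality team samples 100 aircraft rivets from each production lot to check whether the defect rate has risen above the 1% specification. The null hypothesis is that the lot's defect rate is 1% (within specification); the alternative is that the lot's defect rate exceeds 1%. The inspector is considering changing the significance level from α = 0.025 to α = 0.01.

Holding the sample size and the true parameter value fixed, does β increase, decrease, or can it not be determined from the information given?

It increases.

A smaller α moves the rejection region further into the tail. With the alternative true, more outcomes now fall outside the rejection region, so failing to reject becomes more likely.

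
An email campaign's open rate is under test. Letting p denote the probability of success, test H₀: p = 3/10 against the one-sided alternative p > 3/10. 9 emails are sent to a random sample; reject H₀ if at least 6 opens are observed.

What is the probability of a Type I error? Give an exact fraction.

12647421/500000000

α = P(reject H₀ | H₀ true) = P(X ≥ 6 | p = 3/10), with X ~ Binomial(9, 3/10).
P(X ≥ 6) = Σ_{j=6}^{9} C(9,j)·(3/10)^j·(7/10)^{9-j} = 12647421/500000000.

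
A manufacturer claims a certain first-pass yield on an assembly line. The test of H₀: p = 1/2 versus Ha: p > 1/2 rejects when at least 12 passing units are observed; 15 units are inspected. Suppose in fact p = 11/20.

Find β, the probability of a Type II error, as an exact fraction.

β = P(fail to reject H₀ | Ha true) = P(S ≤ 11 | p = 11/20), S ~ Binomial(15, 11/20).
Summing C(15,j)·(11/20)^j·(9/20)^{15-j} for j = 0..11 gives 7844484964274060391/8192000000000000000.

7844484964274060391/8192000000000000000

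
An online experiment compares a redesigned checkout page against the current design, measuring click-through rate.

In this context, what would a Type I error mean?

With the conventional null hypothesis that the new design has no effect on click-through rate:
A Type I error is rejecting H₀ when H₀ is true.
Here that means shipping the new feature to all users when actually the new design has no effect on click-through rate.

A Type I error would mean concluding that the new design increases click-through rate when in fact the new design has no effect on click-through rate.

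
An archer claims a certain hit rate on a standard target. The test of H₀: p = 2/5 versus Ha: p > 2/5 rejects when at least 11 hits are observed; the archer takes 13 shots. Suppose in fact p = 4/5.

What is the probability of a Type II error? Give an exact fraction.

β = P(fail to reject H₀ | Ha true) = P(K ≤ 10 | p = 4/5), K ~ Binomial(13, 4/5).
Summing C(13,j)·(4/5)^j·(1/5)^{13-j} for j = 0..10 gives 608334741/1220703125.

608334741/1220703125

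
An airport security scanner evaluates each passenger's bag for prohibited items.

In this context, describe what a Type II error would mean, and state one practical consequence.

A Type II error would mean concluding that the bag contains no prohibited items (or at least failing to establish that the bag contains a prohibited item) when in fact the bag contains a prohibited item. Consequence: a prohibited item passes through security undetected.

With the conventional null hypothesis that the bag contains no prohibited items:
A Type II error is failing to reject H₀ when H₀ is false.
Here that means letting the bag through when actually the bag contains a prohibited item.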